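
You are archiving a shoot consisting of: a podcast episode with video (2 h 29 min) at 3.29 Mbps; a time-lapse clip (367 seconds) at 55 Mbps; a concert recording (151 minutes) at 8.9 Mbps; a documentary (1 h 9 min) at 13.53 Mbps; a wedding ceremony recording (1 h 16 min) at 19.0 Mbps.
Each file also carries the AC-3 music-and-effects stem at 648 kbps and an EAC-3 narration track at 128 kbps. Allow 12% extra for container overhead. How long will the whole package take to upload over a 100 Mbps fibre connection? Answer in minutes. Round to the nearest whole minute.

Audio total: 648 + 128 = 776 kbps = 0.776 Mbps.
podcast episode with video: 4.066 Mbps × 8940 s × 1.12 = 40712.0 Mb
time-lapse clip: 55.776 Mbps × 367 s × 1.12 = 22926.2 Mb
concert recording: 9.676 Mbps × 9060 s × 1.12 = 98184.3 Mb
documentary: 14.306 Mbps × 4140 s × 1.12 = 66334.1 Mb
wedding ceremony recording: 19.776 Mbps × 4560 s × 1.12 = 101000.0 Mb
Total: 329156.6 Mb = 41144.6 MB.
At 100 Mbps: 329156.6 / 100 = 3292 s ≈ 54.9 minutes.

55 minutes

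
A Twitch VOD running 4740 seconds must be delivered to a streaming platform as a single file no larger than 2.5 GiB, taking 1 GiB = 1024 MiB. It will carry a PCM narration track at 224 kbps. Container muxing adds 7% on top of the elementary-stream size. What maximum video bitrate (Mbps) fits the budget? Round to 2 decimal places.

Budget: 2.5 GiB = 21474.8 Mb.
Stream payload after overhead: 21474.8 / 1.07 = 20069.9 Mb.
Total bitrate budget: 20069.9 Mb / 4740 s = 4.234 Mbps.
Audio: 224 kbps = 0.224 Mbps.
Video: 4.234 − 0.224 = 4.010 Mbps.

4.01 Mbps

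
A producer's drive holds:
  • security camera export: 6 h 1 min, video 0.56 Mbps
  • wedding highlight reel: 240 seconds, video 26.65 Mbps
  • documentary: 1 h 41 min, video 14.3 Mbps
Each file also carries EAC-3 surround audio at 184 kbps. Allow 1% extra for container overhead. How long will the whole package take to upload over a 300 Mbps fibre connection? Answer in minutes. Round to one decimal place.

6.2 minutes

Audio: 184 kbps = 0.184 Mbps.
security camera export: 0.744 Mbps × 21660 s × 1.01 = 16276.2 Mb
wedding highlight reel: 26.834 Mbps × 240 s × 1.01 = 6504.6 Mb
documentary: 14.484 Mbps × 6060 s × 1.01 = 88650.8 Mb
Total: 111431.5 Mb = 13928.9 MB.
At 300 Mbps: 111431.5 / 300 = 371 s ≈ 6.19 minutes.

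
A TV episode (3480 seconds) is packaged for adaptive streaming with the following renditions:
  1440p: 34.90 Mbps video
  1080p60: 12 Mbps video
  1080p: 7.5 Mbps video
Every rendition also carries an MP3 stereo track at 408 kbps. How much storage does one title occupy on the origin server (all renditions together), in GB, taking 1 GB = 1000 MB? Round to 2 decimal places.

24.20 GB

Audio: 408 kbps = 0.408 Mbps.
Sum of rendition bitrates: (34.90+0.408) + (12+0.408) + (7.5+0.408) = 55.624 Mbps.
× 3480 s = 193,572 Mb = 24,196 MB = 24.20 GB.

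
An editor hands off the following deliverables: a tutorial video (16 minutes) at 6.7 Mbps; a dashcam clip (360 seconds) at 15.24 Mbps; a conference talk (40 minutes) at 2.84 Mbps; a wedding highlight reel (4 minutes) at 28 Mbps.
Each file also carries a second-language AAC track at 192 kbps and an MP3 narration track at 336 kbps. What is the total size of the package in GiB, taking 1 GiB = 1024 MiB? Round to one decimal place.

Audio total: 192 + 336 = 528 kbps = 0.528 Mbps.
tutorial video: 7.228 Mbps × 960 s = 6938.9 Mb
dashcam clip: 15.768 Mbps × 360 s = 5676.5 Mb
conference talk: 3.368 Mbps × 2400 s = 8083.2 Mb
wedding highlight reel: 28.528 Mbps × 240 s = 6846.7 Mb
Total: 27545.3 Mb = 3443.2 MB.
= 3.207 GiB.

3.2 GiB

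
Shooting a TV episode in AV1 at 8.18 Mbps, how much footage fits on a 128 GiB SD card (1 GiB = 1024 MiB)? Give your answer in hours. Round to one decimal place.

37.3 hours

Capacity: 128 GiB = 1,099,512 Mb.
Recording time: 1,099,512 / 8.180 = 134,415 s ≈ 37.3 hours.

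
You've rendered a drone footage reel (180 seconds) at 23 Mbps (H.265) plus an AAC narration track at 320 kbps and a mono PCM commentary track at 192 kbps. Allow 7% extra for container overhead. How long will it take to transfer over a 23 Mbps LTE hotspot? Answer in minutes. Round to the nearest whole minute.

3 minutes

Audio total: 320 + 192 = 512 kbps = 0.512 Mbps.
Total bitrate: 23.512 Mbps.
File: 23.512 Mbps × 180 s = 4232.2 Mb.
With 7% container overhead: ×1.07. → 4528.4 Mb.
At 23 Mbps: 4528.4 / 23 = 196.9 s ≈ 3.28 minutes.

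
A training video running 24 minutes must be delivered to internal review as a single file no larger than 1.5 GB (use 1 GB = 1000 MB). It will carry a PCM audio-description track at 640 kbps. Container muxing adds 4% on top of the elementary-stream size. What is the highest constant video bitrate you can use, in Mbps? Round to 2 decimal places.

7.37 Mbps

Budget: 1.5 GB = 12000.0 Mb.
Stream payload after overhead: 12000.0 / 1.04 = 11538.5 Mb.
24 min = 1440 s
Total bitrate budget: 11538.5 Mb / 1440 s = 8.013 Mbps.
Audio: 640 kbps = 0.640 Mbps.
Video: 8.013 − 0.640 = 7.373 Mbps.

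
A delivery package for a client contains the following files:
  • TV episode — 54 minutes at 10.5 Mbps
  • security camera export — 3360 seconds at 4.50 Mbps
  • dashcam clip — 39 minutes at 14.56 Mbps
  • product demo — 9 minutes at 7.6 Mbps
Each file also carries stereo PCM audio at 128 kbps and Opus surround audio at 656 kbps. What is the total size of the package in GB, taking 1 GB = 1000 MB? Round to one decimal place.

Audio total: 128 + 656 = 784 kbps = 0.784 Mbps.
TV episode: 11.284 Mbps × 3240 s = 36560.2 Mb
security camera export: 5.284 Mbps × 3360 s = 17754.2 Mb
dashcam clip: 15.344 Mbps × 2340 s = 35905.0 Mb
product demo: 8.384 Mbps × 540 s = 4527.4 Mb
Total: 94746.7 Mb = 11843.3 MB.
= 11.84 GB.

11.8 GB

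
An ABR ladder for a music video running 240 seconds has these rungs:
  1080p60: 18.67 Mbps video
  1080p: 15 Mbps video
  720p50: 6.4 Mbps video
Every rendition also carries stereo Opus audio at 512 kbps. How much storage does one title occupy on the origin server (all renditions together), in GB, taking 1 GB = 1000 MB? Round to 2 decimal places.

Audio: 512 kbps = 0.512 Mbps.
Sum of rendition bitrates: (18.67+0.512) + (15+0.512) + (6.4+0.512) = 41.606 Mbps.
× 240 s = 9,985 Mb = 1,248 MB = 1.248 GB.

1.25 GB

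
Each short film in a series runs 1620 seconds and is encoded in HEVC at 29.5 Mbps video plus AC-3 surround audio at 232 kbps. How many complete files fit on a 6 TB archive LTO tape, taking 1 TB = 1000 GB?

996

Audio: 232 kbps = 0.232 Mbps.
Total bitrate: 29.732 Mbps.
Per item: 29.732 Mbps × 1620 s = 48,166 Mb = 6,021 MB.
Capacity: 6 TB = 48,000,000 Mb; 996.56 items → 996 complete.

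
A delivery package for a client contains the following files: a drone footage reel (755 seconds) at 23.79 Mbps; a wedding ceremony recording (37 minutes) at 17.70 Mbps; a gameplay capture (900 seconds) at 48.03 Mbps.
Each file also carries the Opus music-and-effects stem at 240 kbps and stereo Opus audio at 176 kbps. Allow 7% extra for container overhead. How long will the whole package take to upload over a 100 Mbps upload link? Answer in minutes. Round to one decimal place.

Audio total: 240 + 176 = 416 kbps = 0.416 Mbps.
drone footage reel: 24.206 Mbps × 755 s × 1.07 = 19554.8 Mb
wedding ceremony recording: 18.116 Mbps × 2220 s × 1.07 = 43032.7 Mb
gameplay capture: 48.446 Mbps × 900 s × 1.07 = 46653.5 Mb
Total: 109241.1 Mb = 13655.1 MB.
At 100 Mbps: 109241.1 / 100 = 1092 s ≈ 18.2 minutes.

18.2 minutes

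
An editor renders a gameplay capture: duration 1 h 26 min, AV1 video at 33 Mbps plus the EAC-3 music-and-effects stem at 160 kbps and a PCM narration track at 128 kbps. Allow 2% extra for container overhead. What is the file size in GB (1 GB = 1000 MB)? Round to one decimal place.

21.9 GB

1 h 26 min = 86 min = 5160 s
Audio total: 160 + 128 = 288 kbps = 0.288 Mbps.
Total bitrate: 33 + 0.288 = 33.288 Mbps.
Stream data: 33.288 Mbps × 5160 s = 171766.1 Mb.
With 2% container overhead: ×1.02.
175,201 Mb ÷ 8 = 21,900 MB → 21.90 GB.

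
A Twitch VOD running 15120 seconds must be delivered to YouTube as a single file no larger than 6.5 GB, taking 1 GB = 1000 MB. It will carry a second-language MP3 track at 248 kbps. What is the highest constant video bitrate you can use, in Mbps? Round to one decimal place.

3.2 Mbps

Budget: 6.5 GB = 52000.0 Mb.
Total bitrate budget: 52000.0 Mb / 15120 s = 3.439 Mbps.
Audio: 248 kbps = 0.248 Mbps.
Video: 3.439 − 0.248 = 3.191 Mbps.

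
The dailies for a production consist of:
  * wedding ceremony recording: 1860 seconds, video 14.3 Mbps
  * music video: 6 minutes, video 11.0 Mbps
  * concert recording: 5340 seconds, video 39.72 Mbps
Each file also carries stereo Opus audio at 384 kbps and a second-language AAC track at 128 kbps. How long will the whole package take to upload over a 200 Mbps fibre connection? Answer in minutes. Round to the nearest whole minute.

21 minutes

Audio total: 384 + 128 = 512 kbps = 0.512 Mbps.
wedding ceremony recording: 14.812 Mbps × 1860 s = 27550.3 Mb
music video: 11.512 Mbps × 360 s = 4144.3 Mb
concert recording: 40.232 Mbps × 5340 s = 214838.9 Mb
Total: 246533.5 Mb = 30816.7 MB.
At 200 Mbps: 246533.5 / 200 = 1233 s ≈ 20.5 minutes.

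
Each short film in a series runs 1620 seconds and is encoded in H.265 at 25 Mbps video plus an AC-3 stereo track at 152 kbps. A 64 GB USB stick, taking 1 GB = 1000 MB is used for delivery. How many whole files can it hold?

12

Audio: 152 kbps = 0.152 Mbps.
Total bitrate: 25.152 Mbps.
Per item: 25.152 Mbps × 1620 s = 40,746 Mb = 5,093 MB.
Capacity: 64 GB = 512,000 Mb; 12.57 items → 12 complete.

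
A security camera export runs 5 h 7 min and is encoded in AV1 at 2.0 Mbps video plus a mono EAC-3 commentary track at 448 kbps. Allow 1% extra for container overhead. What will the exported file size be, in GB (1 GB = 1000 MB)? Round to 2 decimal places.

5.69 GB

5 h 7 min = 307 min = 18420 s
Audio: 448 kbps = 0.448 Mbps.
Total bitrate: 2.0 + 0.448 = 2.448 Mbps.
Stream data: 2.448 Mbps × 18420 s = 45092.2 Mb.
With 1% container overhead: ×1.01.
45,543 Mb ÷ 8 = 5,693 MB → 5.693 GB.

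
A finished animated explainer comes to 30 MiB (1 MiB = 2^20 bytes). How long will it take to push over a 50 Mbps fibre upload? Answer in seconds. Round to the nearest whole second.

File: 30 MiB = 251.7 Mb.
At 50 Mbps: 251.7 / 50 = 5.0 s ≈ 5.03 seconds.

5 seconds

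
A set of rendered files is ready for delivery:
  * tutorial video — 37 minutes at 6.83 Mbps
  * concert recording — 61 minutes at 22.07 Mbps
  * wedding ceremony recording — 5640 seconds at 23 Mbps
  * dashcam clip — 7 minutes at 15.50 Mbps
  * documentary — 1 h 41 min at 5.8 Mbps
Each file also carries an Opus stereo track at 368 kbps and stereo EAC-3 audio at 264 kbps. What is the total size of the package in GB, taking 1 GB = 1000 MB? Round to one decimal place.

Audio total: 368 + 264 = 632 kbps = 0.632 Mbps.
tutorial video: 7.462 Mbps × 2220 s = 16565.6 Mb
concert recording: 22.702 Mbps × 3660 s = 83089.3 Mb
wedding ceremony recording: 23.632 Mbps × 5640 s = 133284.5 Mb
dashcam clip: 16.132 Mbps × 420 s = 6775.4 Mb
documentary: 6.432 Mbps × 6060 s = 38977.9 Mb
Total: 278692.8 Mb = 34836.6 MB.
= 34.84 GB.

34.8 GB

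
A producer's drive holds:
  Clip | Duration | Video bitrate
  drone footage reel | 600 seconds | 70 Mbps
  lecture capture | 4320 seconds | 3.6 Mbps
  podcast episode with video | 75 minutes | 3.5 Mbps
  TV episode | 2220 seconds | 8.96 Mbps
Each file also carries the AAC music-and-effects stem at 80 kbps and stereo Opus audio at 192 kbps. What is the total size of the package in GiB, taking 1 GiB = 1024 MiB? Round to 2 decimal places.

11.22 GiB

Audio total: 80 + 192 = 272 kbps = 0.272 Mbps.
drone footage reel: 70.272 Mbps × 600 s = 42163.2 Mb
lecture capture: 3.872 Mbps × 4320 s = 16727.0 Mb
podcast episode with video: 3.772 Mbps × 4500 s = 16974.0 Mb
TV episode: 9.232 Mbps × 2220 s = 20495.0 Mb
Total: 96359.3 Mb = 12044.9 MB.
= 11.22 GiB.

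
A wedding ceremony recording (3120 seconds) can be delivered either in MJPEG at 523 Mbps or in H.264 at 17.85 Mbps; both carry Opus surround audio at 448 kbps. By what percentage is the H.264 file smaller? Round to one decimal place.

Audio: 448 kbps = 0.448 Mbps.
MJPEG: 523.448 Mbps × 3120 s = 1633157.8 Mb = 204.145 GB.
H.264: 18.298 Mbps × 3120 s = 57089.8 Mb = 7.136 GB.
Reduction: (1 − 7.136/204.145) × 100 = 96.50%.

96.5%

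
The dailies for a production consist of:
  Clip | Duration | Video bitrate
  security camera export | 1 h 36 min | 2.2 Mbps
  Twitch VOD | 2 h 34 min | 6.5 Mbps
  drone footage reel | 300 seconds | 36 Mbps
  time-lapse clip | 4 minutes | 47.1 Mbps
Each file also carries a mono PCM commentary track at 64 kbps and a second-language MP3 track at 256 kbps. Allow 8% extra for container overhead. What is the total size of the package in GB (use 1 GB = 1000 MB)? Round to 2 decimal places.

13.47 GB

Audio total: 64 + 256 = 320 kbps = 0.320 Mbps.
security camera export: 2.520 Mbps × 5760 s × 1.08 = 15676.4 Mb
Twitch VOD: 6.820 Mbps × 9240 s × 1.08 = 68058.1 Mb
drone footage reel: 36.320 Mbps × 300 s × 1.08 = 11767.7 Mb
time-lapse clip: 47.420 Mbps × 240 s × 1.08 = 12291.3 Mb
Total: 107793.5 Mb = 13474.2 MB.
= 13.47 GB.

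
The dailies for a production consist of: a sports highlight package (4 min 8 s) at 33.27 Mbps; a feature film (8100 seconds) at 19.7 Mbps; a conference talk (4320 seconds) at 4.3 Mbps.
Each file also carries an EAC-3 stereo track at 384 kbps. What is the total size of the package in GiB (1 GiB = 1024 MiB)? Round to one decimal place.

22.3 GiB

Audio: 384 kbps = 0.384 Mbps.
sports highlight package: 33.654 Mbps × 248 s = 8346.2 Mb
feature film: 20.084 Mbps × 8100 s = 162680.4 Mb
conference talk: 4.684 Mbps × 4320 s = 20234.9 Mb
Total: 191261.5 Mb = 23907.7 MB.
= 22.27 GiB.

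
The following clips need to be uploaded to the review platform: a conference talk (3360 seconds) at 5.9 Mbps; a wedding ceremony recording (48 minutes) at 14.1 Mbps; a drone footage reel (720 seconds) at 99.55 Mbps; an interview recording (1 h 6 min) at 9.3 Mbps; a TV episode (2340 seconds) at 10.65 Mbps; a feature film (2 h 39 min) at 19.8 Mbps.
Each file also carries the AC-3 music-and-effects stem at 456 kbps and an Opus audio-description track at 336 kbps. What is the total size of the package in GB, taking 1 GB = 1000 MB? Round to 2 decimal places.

50.10 GB

Audio total: 456 + 336 = 792 kbps = 0.792 Mbps.
conference talk: 6.692 Mbps × 3360 s = 22485.1 Mb
wedding ceremony recording: 14.892 Mbps × 2880 s = 42889.0 Mb
drone footage reel: 100.342 Mbps × 720 s = 72246.2 Mb
interview recording: 10.092 Mbps × 3960 s = 39964.3 Mb
TV episode: 11.442 Mbps × 2340 s = 26774.3 Mb
feature film: 20.592 Mbps × 9540 s = 196447.7 Mb
Total: 400806.6 Mb = 50100.8 MB.
= 50.10 GB.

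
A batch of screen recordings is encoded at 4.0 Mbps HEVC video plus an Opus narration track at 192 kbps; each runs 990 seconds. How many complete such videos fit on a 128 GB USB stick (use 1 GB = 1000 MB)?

246

Audio: 192 kbps = 0.192 Mbps.
Total bitrate: 4.192 Mbps.
Per item: 4.192 Mbps × 990 s = 4,150 Mb = 518.8 MB.
Capacity: 128 GB = 1,024,000 Mb; 246.74 items → 246 complete.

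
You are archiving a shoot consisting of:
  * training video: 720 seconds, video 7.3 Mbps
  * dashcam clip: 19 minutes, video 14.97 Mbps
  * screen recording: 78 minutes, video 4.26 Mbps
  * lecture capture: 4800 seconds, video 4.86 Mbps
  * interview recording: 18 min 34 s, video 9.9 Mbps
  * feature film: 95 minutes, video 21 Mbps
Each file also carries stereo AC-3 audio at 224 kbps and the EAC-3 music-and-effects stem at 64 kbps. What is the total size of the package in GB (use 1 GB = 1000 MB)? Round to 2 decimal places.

25.19 GB

Audio total: 224 + 64 = 288 kbps = 0.288 Mbps.
training video: 7.588 Mbps × 720 s = 5463.4 Mb
dashcam clip: 15.258 Mbps × 1140 s = 17394.1 Mb
screen recording: 4.548 Mbps × 4680 s = 21284.6 Mb
lecture capture: 5.148 Mbps × 4800 s = 24710.4 Mb
interview recording: 10.188 Mbps × 1114 s = 11349.4 Mb
feature film: 21.288 Mbps × 5700 s = 121341.6 Mb
Total: 201543.6 Mb = 25192.9 MB.
= 25.19 GB.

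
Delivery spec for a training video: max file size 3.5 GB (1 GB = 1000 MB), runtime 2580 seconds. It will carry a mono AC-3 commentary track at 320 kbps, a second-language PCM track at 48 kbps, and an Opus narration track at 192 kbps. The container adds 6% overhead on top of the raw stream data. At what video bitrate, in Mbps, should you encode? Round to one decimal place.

Budget: 3.5 GB = 28000.0 Mb.
Stream payload after overhead: 28000.0 / 1.06 = 26415.1 Mb.
Total bitrate budget: 26415.1 Mb / 2580 s = 10.238 Mbps.
Audio total: 320 + 48 + 192 = 560 kbps = 0.560 Mbps.
Video: 10.238 − 0.560 = 9.678 Mbps.

9.7 Mbps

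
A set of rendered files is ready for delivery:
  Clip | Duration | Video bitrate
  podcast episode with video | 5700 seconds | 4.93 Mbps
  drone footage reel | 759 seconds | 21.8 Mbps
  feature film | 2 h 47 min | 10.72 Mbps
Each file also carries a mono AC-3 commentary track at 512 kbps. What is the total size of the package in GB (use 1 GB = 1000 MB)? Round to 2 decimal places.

20.06 GB

Audio: 512 kbps = 0.512 Mbps.
podcast episode with video: 5.442 Mbps × 5700 s = 31019.4 Mb
drone footage reel: 22.312 Mbps × 759 s = 16934.8 Mb
feature film: 11.232 Mbps × 10020 s = 112544.6 Mb
Total: 160498.8 Mb = 20062.4 MB.
= 20.06 GB.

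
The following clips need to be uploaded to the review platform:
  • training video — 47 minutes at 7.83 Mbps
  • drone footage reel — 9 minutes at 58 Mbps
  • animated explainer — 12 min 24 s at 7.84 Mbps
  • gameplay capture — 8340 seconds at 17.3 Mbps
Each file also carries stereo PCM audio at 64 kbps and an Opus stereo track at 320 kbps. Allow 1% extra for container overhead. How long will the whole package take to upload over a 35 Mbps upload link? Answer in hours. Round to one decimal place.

1.7 hours

Audio total: 64 + 320 = 384 kbps = 0.384 Mbps.
training video: 8.214 Mbps × 2820 s × 1.01 = 23395.1 Mb
drone footage reel: 58.384 Mbps × 540 s × 1.01 = 31842.6 Mb
animated explainer: 8.224 Mbps × 744 s × 1.01 = 6179.8 Mb
gameplay capture: 17.684 Mbps × 8340 s × 1.01 = 148959.4 Mb
Total: 210377.0 Mb = 26297.1 MB.
At 35 Mbps: 210377.0 / 35 = 6011 s ≈ 1.67 hours.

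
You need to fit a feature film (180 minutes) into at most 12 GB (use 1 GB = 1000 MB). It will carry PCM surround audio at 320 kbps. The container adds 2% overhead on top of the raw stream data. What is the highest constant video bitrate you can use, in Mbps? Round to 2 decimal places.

8.39 Mbps

Budget: 12 GB = 96000.0 Mb.
Stream payload after overhead: 96000.0 / 1.02 = 94117.6 Mb.
180 min = 10800 s
Total bitrate budget: 94117.6 Mb / 10800 s = 8.715 Mbps.
Audio: 320 kbps = 0.320 Mbps.
Video: 8.715 − 0.320 = 8.395 Mbps.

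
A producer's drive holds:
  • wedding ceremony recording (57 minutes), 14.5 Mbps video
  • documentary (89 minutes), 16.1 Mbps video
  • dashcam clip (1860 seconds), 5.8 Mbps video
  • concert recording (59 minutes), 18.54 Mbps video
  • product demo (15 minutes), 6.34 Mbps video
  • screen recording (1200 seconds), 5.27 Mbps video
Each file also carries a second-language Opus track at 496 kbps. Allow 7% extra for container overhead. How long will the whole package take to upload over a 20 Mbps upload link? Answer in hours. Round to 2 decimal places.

3.45 hours

Audio: 496 kbps = 0.496 Mbps.
wedding ceremony recording: 14.996 Mbps × 3420 s × 1.07 = 54876.4 Mb
documentary: 16.596 Mbps × 5340 s × 1.07 = 94826.2 Mb
dashcam clip: 6.296 Mbps × 1860 s × 1.07 = 12530.3 Mb
concert recording: 19.036 Mbps × 3540 s × 1.07 = 72104.6 Mb
product demo: 6.836 Mbps × 900 s × 1.07 = 6583.1 Mb
screen recording: 5.766 Mbps × 1200 s × 1.07 = 7403.5 Mb
Total: 248324.1 Mb = 31040.5 MB.
At 20 Mbps: 248324.1 / 20 = 12416 s ≈ 3.45 hours.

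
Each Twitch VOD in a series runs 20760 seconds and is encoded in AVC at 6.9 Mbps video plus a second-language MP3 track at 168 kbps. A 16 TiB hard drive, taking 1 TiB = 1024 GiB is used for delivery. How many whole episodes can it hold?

Audio: 168 kbps = 0.168 Mbps.
Total bitrate: 7.068 Mbps.
Per item: 7.068 Mbps × 20760 s = 146,732 Mb = 18,341 MB.
Capacity: 16 TiB = 140,737,488 Mb; 959.15 items → 959 complete.

959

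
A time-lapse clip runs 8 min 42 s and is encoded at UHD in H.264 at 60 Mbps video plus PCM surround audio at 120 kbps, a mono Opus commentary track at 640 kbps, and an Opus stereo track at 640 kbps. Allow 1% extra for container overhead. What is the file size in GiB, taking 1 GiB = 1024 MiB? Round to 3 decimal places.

3.769 GiB

8 min 42 s = 522 s
Audio total: 120 + 640 + 640 = 1400 kbps = 1.400 Mbps.
Total bitrate: 60 + 1.400 = 61.400 Mbps.
Stream data: 61.400 Mbps × 522 s = 32050.8 Mb.
With 1% container overhead: ×1.01.
32,371 Mb = 4,046,413,500 bytes ÷ 1,073,741,824 = 3.769 GiB.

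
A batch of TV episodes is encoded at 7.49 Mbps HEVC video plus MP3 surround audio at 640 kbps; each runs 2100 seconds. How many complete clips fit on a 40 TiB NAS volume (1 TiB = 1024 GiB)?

20608

Audio: 640 kbps = 0.640 Mbps.
Total bitrate: 8.130 Mbps.
Per item: 8.130 Mbps × 2100 s = 17,073 Mb = 2,134 MB.
Capacity: 40 TiB = 351,843,721 Mb; 20608.20 items → 20608 complete.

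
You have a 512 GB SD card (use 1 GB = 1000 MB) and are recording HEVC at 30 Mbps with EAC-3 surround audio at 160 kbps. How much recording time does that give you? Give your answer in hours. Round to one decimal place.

Audio: 160 kbps = 0.160 Mbps.
Total bitrate: 30 + 0.160 = 30.160 Mbps.
Capacity: 512 GB = 4,096,000 Mb.
Recording time: 4,096,000 / 30.160 = 135,809 s ≈ 37.7 hours.

37.7 hours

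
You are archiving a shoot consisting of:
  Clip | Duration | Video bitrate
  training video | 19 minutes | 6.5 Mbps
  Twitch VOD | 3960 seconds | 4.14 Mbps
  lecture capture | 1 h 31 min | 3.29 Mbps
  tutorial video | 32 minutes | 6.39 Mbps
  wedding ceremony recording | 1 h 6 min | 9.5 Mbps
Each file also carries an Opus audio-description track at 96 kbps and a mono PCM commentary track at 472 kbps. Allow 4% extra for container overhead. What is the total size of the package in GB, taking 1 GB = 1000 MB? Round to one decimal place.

13.1 GB

Audio total: 96 + 472 = 568 kbps = 0.568 Mbps.
training video: 7.068 Mbps × 1140 s × 1.04 = 8379.8 Mb
Twitch VOD: 4.708 Mbps × 3960 s × 1.04 = 19389.4 Mb
lecture capture: 3.858 Mbps × 5460 s × 1.04 = 21907.3 Mb
tutorial video: 6.958 Mbps × 1920 s × 1.04 = 13893.7 Mb
wedding ceremony recording: 10.068 Mbps × 3960 s × 1.04 = 41464.1 Mb
Total: 105034.3 Mb = 13129.3 MB.
= 13.13 GB.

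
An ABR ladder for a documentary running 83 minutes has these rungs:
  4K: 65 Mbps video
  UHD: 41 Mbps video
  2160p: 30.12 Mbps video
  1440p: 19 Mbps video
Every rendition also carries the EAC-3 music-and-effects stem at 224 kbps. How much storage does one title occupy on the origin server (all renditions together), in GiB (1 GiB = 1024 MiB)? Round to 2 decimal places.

90.45 GiB

83 min = 4980 s
Audio: 224 kbps = 0.224 Mbps.
Sum of rendition bitrates: (65+0.224) + (41+0.224) + (30.12+0.224) + (19+0.224) = 156.016 Mbps.
× 4980 s = 776,960 Mb = 97,120 MB = 90.45 GiB.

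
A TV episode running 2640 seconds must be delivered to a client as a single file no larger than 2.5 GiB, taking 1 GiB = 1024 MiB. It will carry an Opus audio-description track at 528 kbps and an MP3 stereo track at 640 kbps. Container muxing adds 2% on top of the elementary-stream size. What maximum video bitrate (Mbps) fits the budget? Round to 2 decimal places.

6.81 Mbps

Budget: 2.5 GiB = 21474.8 Mb.
Stream payload after overhead: 21474.8 / 1.02 = 21053.8 Mb.
Total bitrate budget: 21053.8 Mb / 2640 s = 7.975 Mbps.
Audio total: 528 + 640 = 1168 kbps = 1.168 Mbps.
Video: 7.975 − 1.168 = 6.807 Mbps.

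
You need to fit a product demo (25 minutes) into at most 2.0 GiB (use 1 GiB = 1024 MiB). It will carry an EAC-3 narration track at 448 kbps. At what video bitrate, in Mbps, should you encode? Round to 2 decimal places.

Budget: 2.0 GiB = 17179.9 Mb.
25 min = 1500 s
Total bitrate budget: 17179.9 Mb / 1500 s = 11.453 Mbps.
Audio: 448 kbps = 0.448 Mbps.
Video: 11.453 − 0.448 = 11.005 Mbps.

11.01 Mbps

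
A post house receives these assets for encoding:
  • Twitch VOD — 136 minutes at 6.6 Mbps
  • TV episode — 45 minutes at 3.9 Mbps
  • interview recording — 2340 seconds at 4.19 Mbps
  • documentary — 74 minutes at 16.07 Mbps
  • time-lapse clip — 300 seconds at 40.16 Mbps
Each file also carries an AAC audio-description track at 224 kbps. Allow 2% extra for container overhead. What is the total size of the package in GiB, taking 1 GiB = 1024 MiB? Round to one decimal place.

Audio: 224 kbps = 0.224 Mbps.
Twitch VOD: 6.824 Mbps × 8160 s × 1.02 = 56797.5 Mb
TV episode: 4.124 Mbps × 2700 s × 1.02 = 11357.5 Mb
interview recording: 4.414 Mbps × 2340 s × 1.02 = 10535.3 Mb
documentary: 16.294 Mbps × 4440 s × 1.02 = 73792.3 Mb
time-lapse clip: 40.384 Mbps × 300 s × 1.02 = 12357.5 Mb
Total: 164840.1 Mb = 20605.0 MB.
= 19.19 GiB.

19.2 GiB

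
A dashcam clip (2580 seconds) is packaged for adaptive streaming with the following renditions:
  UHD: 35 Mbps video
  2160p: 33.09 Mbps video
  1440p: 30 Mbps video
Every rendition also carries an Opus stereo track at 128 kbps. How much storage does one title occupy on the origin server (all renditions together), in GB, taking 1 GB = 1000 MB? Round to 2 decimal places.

Audio: 128 kbps = 0.128 Mbps.
Sum of rendition bitrates: (35+0.128) + (33.09+0.128) + (30+0.128) = 98.474 Mbps.
× 2580 s = 254,063 Mb = 31,758 MB = 31.76 GB.

31.76 GB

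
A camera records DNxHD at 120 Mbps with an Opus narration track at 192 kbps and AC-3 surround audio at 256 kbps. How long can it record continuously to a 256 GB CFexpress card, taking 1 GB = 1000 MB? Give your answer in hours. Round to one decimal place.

4.7 hours

Audio total: 192 + 256 = 448 kbps = 0.448 Mbps.
Total bitrate: 120 + 0.448 = 120.448 Mbps.
Capacity: 256 GB = 2,048,000 Mb.
Recording time: 2,048,000 / 120.448 = 17,003 s ≈ 4.72 hours.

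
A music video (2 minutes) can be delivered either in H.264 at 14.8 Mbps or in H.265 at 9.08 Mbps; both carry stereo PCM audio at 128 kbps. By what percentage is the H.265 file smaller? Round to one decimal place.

38.3%

2 min = 120 s
Audio: 128 kbps = 0.128 Mbps.
H.264: 14.928 Mbps × 120 s = 1791.4 Mb = 223.920 MB.
H.265: 9.208 Mbps × 120 s = 1105.0 Mb = 138.120 MB.
Reduction: (1 − 138.120/223.920) × 100 = 38.32%.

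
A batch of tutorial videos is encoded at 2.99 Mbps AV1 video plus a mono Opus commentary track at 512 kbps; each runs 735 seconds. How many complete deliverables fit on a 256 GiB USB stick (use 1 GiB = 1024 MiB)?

Audio: 512 kbps = 0.512 Mbps.
Total bitrate: 3.502 Mbps.
Per item: 3.502 Mbps × 735 s = 2,574 Mb = 321.7 MB.
Capacity: 256 GiB = 2,199,023 Mb; 854.33 items → 854 complete.

854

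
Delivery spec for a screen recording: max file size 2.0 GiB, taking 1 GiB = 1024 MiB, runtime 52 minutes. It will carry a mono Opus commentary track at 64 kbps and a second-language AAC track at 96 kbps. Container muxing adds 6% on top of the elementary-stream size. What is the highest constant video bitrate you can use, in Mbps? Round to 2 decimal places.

5.03 Mbps

Budget: 2.0 GiB = 17179.9 Mb.
Stream payload after overhead: 17179.9 / 1.06 = 16207.4 Mb.
52 min = 3120 s
Total bitrate budget: 16207.4 Mb / 3120 s = 5.195 Mbps.
Audio total: 64 + 96 = 160 kbps = 0.160 Mbps.
Video: 5.195 − 0.160 = 5.035 Mbps.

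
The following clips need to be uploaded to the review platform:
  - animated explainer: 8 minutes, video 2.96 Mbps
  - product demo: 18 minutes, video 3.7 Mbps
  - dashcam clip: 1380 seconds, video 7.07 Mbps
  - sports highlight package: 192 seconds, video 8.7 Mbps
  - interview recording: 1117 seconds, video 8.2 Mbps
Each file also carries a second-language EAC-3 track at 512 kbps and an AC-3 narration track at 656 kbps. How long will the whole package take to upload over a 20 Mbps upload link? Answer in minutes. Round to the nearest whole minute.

26 minutes

Audio total: 512 + 656 = 1168 kbps = 1.168 Mbps.
animated explainer: 4.128 Mbps × 480 s = 1981.4 Mb
product demo: 4.868 Mbps × 1080 s = 5257.4 Mb
dashcam clip: 8.238 Mbps × 1380 s = 11368.4 Mb
sports highlight package: 9.868 Mbps × 192 s = 1894.7 Mb
interview recording: 9.368 Mbps × 1117 s = 10464.1 Mb
Total: 30966.0 Mb = 3870.8 MB.
At 20 Mbps: 30966.0 / 20 = 1548 s ≈ 25.8 minutes.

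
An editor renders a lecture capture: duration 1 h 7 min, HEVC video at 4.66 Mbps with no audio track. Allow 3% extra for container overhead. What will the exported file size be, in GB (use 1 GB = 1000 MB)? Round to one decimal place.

1 h 7 min = 67 min = 4020 s
Total bitrate: 4.66 Mbps.
Stream data: 4.660 Mbps × 4020 s = 18733.2 Mb.
With 3% container overhead: ×1.03.
19,295 Mb ÷ 8 = 2,412 MB → 2.412 GB.

2.4 GB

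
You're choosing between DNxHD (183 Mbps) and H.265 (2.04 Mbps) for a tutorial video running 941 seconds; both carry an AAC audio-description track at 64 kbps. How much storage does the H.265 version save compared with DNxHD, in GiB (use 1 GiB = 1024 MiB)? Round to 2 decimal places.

Audio: 64 kbps = 0.064 Mbps.
DNxHD: 183.064 Mbps × 941 s = 172263.2 Mb = 20.054 GiB.
H.265: 2.104 Mbps × 941 s = 1979.9 Mb = 0.230 GiB.
Saving: 20.054 − 0.230 = 19.824 GiB.

19.82 GiB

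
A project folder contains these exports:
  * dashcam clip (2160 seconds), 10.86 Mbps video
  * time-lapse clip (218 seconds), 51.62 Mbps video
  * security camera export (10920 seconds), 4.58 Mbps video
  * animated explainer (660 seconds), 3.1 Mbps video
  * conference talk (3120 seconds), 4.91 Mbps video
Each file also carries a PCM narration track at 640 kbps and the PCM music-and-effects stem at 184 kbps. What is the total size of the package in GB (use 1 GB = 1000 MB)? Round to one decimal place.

Audio total: 640 + 184 = 824 kbps = 0.824 Mbps.
dashcam clip: 11.684 Mbps × 2160 s = 25237.4 Mb
time-lapse clip: 52.444 Mbps × 218 s = 11432.8 Mb
security camera export: 5.404 Mbps × 10920 s = 59011.7 Mb
animated explainer: 3.924 Mbps × 660 s = 2589.8 Mb
conference talk: 5.734 Mbps × 3120 s = 17890.1 Mb
Total: 116161.8 Mb = 14520.2 MB.
= 14.52 GB.

14.5 GB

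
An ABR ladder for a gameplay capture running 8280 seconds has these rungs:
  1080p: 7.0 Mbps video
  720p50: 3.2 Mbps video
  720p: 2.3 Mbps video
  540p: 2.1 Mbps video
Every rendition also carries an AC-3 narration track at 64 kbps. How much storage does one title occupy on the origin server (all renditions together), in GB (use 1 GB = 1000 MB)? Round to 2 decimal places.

15.38 GB

Audio: 64 kbps = 0.064 Mbps.
Sum of rendition bitrates: (7.0+0.064) + (3.2+0.064) + (2.3+0.064) + (2.1+0.064) = 14.856 Mbps.
× 8280 s = 123,008 Mb = 15,376 MB = 15.38 GB.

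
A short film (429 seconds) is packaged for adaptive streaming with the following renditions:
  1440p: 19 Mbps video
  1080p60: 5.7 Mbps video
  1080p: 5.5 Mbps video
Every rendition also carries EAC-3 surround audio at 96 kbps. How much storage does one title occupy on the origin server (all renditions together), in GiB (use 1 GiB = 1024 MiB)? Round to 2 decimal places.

1.52 GiB

Audio: 96 kbps = 0.096 Mbps.
Sum of rendition bitrates: (19+0.096) + (5.7+0.096) + (5.5+0.096) = 30.488 Mbps.
× 429 s = 13,079 Mb = 1,635 MB = 1.523 GiB.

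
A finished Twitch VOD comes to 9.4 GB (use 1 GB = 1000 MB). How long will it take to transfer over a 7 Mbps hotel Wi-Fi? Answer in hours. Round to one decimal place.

File: 9.4 GB = 75200.0 Mb.
At 7 Mbps: 75200.0 / 7 = 10742.9 s ≈ 2.98 hours.

3.0 hours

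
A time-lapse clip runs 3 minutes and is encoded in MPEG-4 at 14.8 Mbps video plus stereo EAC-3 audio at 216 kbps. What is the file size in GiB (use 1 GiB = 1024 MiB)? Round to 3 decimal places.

3 min = 180 s
Audio: 216 kbps = 0.216 Mbps.
Total bitrate: 14.8 + 0.216 = 15.016 Mbps.
Stream data: 15.016 Mbps × 180 s = 2702.9 Mb.
2,703 Mb = 337,860,000 bytes ÷ 1,073,741,824 = 0.3147 GiB.

0.315 GiB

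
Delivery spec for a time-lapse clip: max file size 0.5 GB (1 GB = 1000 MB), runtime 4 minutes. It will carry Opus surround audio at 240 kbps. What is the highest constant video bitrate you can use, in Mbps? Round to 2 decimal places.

Budget: 0.5 GB = 4000.0 Mb.
4 min = 240 s
Total bitrate budget: 4000.0 Mb / 240 s = 16.667 Mbps.
Audio: 240 kbps = 0.240 Mbps.
Video: 16.667 − 0.240 = 16.427 Mbps.

16.43 Mbps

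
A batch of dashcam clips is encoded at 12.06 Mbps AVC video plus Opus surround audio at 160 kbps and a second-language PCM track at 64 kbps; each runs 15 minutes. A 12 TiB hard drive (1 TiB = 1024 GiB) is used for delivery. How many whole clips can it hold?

15 min = 900 s
Audio total: 160 + 64 = 224 kbps = 0.224 Mbps.
Total bitrate: 12.284 Mbps.
Per item: 12.284 Mbps × 900 s = 11,056 Mb = 1,382 MB.
Capacity: 12 TiB = 105,553,116 Mb; 9547.48 items → 9547 complete.

9547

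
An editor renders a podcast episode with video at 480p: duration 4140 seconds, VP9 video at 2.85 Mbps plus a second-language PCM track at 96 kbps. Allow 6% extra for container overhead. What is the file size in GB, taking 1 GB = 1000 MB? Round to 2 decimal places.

1.62 GB

Audio: 96 kbps = 0.096 Mbps.
Total bitrate: 2.85 + 0.096 = 2.946 Mbps.
Stream data: 2.946 Mbps × 4140 s = 12196.4 Mb.
With 6% container overhead: ×1.06.
12,928 Mb ÷ 8 = 1,616 MB → 1.616 GB.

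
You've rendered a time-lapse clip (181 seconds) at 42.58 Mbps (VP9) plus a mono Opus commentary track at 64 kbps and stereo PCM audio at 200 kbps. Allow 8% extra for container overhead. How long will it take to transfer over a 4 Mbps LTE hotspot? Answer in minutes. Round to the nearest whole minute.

Audio total: 64 + 200 = 264 kbps = 0.264 Mbps.
Total bitrate: 42.844 Mbps.
File: 42.844 Mbps × 181 s = 7754.8 Mb.
With 8% container overhead: ×1.08. → 8375.1 Mb.
At 4 Mbps: 8375.1 / 4 = 2093.8 s ≈ 34.9 minutes.

35 minutes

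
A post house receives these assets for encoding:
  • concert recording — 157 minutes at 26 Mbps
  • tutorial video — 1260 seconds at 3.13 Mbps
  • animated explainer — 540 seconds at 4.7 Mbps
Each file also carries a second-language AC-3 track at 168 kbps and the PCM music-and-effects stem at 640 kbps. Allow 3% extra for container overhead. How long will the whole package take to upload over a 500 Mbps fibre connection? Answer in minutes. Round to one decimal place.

Audio total: 168 + 640 = 808 kbps = 0.808 Mbps.
concert recording: 26.808 Mbps × 9420 s × 1.03 = 260107.3 Mb
tutorial video: 3.938 Mbps × 1260 s × 1.03 = 5110.7 Mb
animated explainer: 5.508 Mbps × 540 s × 1.03 = 3063.5 Mb
Total: 268281.6 Mb = 33535.2 MB.
At 500 Mbps: 268281.6 / 500 = 537 s ≈ 8.94 minutes.

8.9 minutes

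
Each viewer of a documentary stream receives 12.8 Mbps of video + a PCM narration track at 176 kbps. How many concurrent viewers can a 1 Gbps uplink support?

Audio: 176 kbps = 0.176 Mbps.
Per-viewer media rate: 12.976 Mbps.
1 Gbps = 1,000 Mbps; 1,000 / 12.976 = 77.07 → 77 viewers.

77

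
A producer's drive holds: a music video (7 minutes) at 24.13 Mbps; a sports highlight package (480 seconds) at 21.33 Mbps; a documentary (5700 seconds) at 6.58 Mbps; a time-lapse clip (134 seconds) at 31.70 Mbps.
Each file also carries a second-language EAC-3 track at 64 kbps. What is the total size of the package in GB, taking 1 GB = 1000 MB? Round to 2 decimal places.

Audio: 64 kbps = 0.064 Mbps.
music video: 24.194 Mbps × 420 s = 10161.5 Mb
sports highlight package: 21.394 Mbps × 480 s = 10269.1 Mb
documentary: 6.644 Mbps × 5700 s = 37870.8 Mb
time-lapse clip: 31.764 Mbps × 134 s = 4256.4 Mb
Total: 62557.8 Mb = 7819.7 MB.
= 7.820 GB.

7.82 GB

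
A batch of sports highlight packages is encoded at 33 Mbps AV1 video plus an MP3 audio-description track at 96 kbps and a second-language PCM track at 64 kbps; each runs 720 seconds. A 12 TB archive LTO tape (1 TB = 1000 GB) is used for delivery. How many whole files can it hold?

4020

Audio total: 96 + 64 = 160 kbps = 0.160 Mbps.
Total bitrate: 33.160 Mbps.
Per item: 33.160 Mbps × 720 s = 23,875 Mb = 2,984 MB.
Capacity: 12 TB = 96,000,000 Mb; 4020.91 items → 4020 complete.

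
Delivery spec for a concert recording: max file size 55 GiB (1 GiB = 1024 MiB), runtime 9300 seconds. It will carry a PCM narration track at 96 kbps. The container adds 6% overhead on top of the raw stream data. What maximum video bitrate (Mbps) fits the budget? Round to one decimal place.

Budget: 55 GiB = 472446.4 Mb.
Stream payload after overhead: 472446.4 / 1.06 = 445704.2 Mb.
Total bitrate budget: 445704.2 Mb / 9300 s = 47.925 Mbps.
Audio: 96 kbps = 0.096 Mbps.
Video: 47.925 − 0.096 = 47.829 Mbps.

47.8 Mbps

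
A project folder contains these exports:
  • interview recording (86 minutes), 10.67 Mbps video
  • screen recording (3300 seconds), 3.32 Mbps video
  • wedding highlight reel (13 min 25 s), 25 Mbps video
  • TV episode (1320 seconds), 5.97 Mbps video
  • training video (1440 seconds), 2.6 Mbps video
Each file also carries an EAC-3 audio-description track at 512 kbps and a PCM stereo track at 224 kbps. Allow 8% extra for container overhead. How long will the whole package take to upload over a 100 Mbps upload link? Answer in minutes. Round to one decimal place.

Audio total: 512 + 224 = 736 kbps = 0.736 Mbps.
interview recording: 11.406 Mbps × 5160 s × 1.08 = 63563.4 Mb
screen recording: 4.056 Mbps × 3300 s × 1.08 = 14455.6 Mb
wedding highlight reel: 25.736 Mbps × 805 s × 1.08 = 22374.9 Mb
TV episode: 6.706 Mbps × 1320 s × 1.08 = 9560.1 Mb
training video: 3.336 Mbps × 1440 s × 1.08 = 5188.1 Mb
Total: 115142.0 Mb = 14392.8 MB.
At 100 Mbps: 115142.0 / 100 = 1151 s ≈ 19.2 minutes.

19.2 minutes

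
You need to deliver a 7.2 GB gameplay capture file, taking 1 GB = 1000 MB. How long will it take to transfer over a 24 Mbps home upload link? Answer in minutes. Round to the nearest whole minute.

File: 7.2 GB = 57600.0 Mb.
At 24 Mbps: 57600.0 / 24 = 2400.0 s ≈ 40 minutes.

40 minutes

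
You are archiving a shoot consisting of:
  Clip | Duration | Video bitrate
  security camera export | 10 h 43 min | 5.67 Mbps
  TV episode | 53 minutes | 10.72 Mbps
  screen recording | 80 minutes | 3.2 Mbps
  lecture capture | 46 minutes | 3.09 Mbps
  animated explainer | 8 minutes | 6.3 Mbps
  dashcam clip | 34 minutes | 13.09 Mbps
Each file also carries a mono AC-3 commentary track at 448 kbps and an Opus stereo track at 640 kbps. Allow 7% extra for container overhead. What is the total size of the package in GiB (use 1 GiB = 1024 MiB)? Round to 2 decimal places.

45.20 GiB

Audio total: 448 + 640 = 1088 kbps = 1.088 Mbps.
security camera export: 6.758 Mbps × 38580 s × 1.07 = 278974.3 Mb
TV episode: 11.808 Mbps × 3180 s × 1.07 = 40177.9 Mb
screen recording: 4.288 Mbps × 4800 s × 1.07 = 22023.2 Mb
lecture capture: 4.178 Mbps × 2760 s × 1.07 = 12338.5 Mb
animated explainer: 7.388 Mbps × 480 s × 1.07 = 3794.5 Mb
dashcam clip: 14.178 Mbps × 2040 s × 1.07 = 30947.7 Mb
Total: 388256.0 Mb = 48532.0 MB.
= 45.20 GiB.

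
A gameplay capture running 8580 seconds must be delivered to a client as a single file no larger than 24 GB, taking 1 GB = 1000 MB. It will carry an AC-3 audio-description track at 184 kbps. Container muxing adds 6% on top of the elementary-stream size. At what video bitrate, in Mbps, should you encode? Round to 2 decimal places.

20.93 Mbps

Budget: 24 GB = 192000.0 Mb.
Stream payload after overhead: 192000.0 / 1.06 = 181132.1 Mb.
Total bitrate budget: 181132.1 Mb / 8580 s = 21.111 Mbps.
Audio: 184 kbps = 0.184 Mbps.
Video: 21.111 − 0.184 = 20.927 Mbps.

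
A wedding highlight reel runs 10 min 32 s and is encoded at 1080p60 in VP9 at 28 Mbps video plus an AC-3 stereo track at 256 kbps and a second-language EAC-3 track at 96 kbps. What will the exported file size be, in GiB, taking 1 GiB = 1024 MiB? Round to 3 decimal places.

2.086 GiB

10 min 32 s = 632 s
Audio total: 256 + 96 = 352 kbps = 0.352 Mbps.
Total bitrate: 28 + 0.352 = 28.352 Mbps.
Stream data: 28.352 Mbps × 632 s = 17918.5 Mb.
17,918 Mb = 2,239,808,000 bytes ÷ 1,073,741,824 = 2.086 GiB.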